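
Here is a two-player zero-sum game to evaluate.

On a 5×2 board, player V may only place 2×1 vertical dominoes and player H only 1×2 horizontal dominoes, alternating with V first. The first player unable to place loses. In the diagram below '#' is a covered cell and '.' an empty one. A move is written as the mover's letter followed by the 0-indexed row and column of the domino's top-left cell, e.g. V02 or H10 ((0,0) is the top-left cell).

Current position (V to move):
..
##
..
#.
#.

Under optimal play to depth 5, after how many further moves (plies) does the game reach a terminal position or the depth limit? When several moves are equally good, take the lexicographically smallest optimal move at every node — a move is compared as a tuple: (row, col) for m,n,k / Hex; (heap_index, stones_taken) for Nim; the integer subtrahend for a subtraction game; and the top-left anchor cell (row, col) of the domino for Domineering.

PV length from [../##/../#./#.]: 2 plies

ply 1, V at ../##/../#./#. | V21=-1→../##/.#/##/#.*; V31=-1→../##/../##/##
ply 2, H at ../##/.#/##/#. | H00=+1→##/##/.#/##/#.*
ply 3: ##/##/.#/##/#. is terminal -1 (V); from ../##/../#./#. depth 5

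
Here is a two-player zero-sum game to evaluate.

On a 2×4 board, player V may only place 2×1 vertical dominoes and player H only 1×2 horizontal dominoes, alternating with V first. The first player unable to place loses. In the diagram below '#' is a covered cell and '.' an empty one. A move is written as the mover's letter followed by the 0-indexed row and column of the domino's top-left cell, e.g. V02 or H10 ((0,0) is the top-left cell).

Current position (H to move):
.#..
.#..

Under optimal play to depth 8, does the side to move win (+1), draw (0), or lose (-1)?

value(.#../.#.., H) = +1

ply 1, H at .#../.#.. | H02=+1→.###/.#..*; H12=+1→.#../.###
ply 2, V at .###/.#.. | V00=-1→####/##..*
ply 3, H at ####/##.. | H12=+1→####/####*
ply 4: ####/#### is terminal -1 (V); from .#../.#.. depth 8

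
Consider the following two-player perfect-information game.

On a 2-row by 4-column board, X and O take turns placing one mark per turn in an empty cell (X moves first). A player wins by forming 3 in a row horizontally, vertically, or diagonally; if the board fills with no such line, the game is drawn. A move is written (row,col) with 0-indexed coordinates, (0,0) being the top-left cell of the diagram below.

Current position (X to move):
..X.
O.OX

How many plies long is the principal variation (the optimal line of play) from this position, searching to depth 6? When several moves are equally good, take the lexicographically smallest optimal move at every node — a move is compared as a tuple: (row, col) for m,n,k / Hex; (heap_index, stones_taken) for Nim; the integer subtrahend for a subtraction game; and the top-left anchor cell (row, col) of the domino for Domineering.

[..X./O.OX] X move#1: (0,0):-1/X.X./O.OX, (0,1):-1/.XX./O.OX, (0,3):-1/..XX/O.OX, (1,1):+0/..X./OXOX*
[..X./OXOX] O move#2: (0,0):+0/O.X./OXOX*, (0,1):+0/.OX./OXOX, (0,3):+0/..XO/OXOX
[O.X./OXOX] X move#3: (0,1):+0/OXX./OXOX*, (0,3):+0/O.XX/OXOX
[OXX./OXOX] O move#4: (0,3):+0/OXXO/OXOX*
[OXXO/OXOX] end (terminal +0, X#5); searched ..X./O.OX to 6

PV length from [..X./O.OX]: 4 plies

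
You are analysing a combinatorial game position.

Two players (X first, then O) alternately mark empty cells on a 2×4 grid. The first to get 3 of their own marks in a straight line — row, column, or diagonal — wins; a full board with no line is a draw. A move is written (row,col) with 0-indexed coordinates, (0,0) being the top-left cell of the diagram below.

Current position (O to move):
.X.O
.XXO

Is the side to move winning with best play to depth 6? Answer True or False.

[.X.O/.XXO] O move#1: (0,0):-1/OX.O/.XXO, (0,2):-1/.XOO/.XXO, (1,0):+0/.X.O/OXXO*
[.X.O/OXXO] X move#2: (0,0):+0/XX.O/OXXO*, (0,2):+0/.XXO/OXXO
[XX.O/OXXO] O move#3: (0,2):+0/XXOO/OXXO*
[XXOO/OXXO] end (terminal +0, X#4); searched .X.O/.XXO to 6

O winning at [.X.O/.XXO]: False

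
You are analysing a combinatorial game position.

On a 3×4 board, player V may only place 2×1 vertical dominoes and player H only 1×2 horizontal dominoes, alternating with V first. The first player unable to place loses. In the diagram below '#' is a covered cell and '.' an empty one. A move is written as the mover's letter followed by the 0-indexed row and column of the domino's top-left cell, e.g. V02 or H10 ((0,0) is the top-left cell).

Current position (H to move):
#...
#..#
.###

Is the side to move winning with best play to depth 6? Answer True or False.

[#.../#..#/.###] H move#1: H01:+1/###./#..#/.###*, H02:-1/#.##/#..#/.###, H11:+1/#.../####/.###
[###./#..#/.###] end (terminal -1, V#2); searched #.../#..#/.### to 6

H winning at [#.../#..#/.###]: True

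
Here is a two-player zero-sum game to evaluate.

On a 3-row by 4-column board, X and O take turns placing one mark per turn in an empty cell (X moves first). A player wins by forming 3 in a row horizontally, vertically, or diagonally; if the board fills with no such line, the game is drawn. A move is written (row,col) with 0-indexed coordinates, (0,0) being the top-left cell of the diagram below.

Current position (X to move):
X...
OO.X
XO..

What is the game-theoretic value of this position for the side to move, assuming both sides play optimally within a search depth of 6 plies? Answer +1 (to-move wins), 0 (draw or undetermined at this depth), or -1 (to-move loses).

[X.../OO.X/XO..] X move#1: (0,1):-1/XX../OO.X/XO..*, (0,2):-1/X.X./OO.X/XO.., (0,3):-1/X..X/OO.X/XO.., (1,2):-1/X.../OOXX/XO.., (2,2):-1/X.../OO.X/XOX., (2,3):-1/X.../OO.X/XO.X
[XX../OO.X/XO..] O move#2: (0,2):+0/XXO./OO.X/XO.., (0,3):-1/XX.O/OO.X/XO.., (1,2):+1/XX../OOOX/XO..*, (2,2):-1/XX../OO.X/XOO., (2,3):-1/XX../OO.X/XO.O
[XX../OOOX/XO..] end (terminal -1, X#3); searched X.../OO.X/XO.. to 6

value(X.../OO.X/XO.., X) = -1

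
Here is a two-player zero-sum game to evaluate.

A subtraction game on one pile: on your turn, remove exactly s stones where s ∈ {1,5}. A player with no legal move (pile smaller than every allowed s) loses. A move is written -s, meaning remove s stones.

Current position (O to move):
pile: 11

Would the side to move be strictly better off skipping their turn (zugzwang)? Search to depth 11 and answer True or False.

zugzwang(11, O) = False

[11] O move#1: -1:+1/10*, -5:+1/6
[10] X move#2: -1:-1/9*, -5:-1/5
[9] O move#3: -1:+1/8*, -5:+1/4
[8] X move#4: -1:-1/7*, -5:-1/3
[7] O move#5: -1:+1/6*, -5:+1/2
[6] X move#6: -1:-1/5*, -5:-1/1
[5] O move#7: -1:+1/4*, -5:+1/0
[4] X move#8: -1:-1/3*
[3] O move#9: -1:+1/2*
[2] X move#10: -1:-1/1*
[1] O move#11: -1:+1/0*
[0] end (terminal -1, X#12); searched 11 to 11
pass branch (X moves first from the same position):
  | [11] X move#1: -1:+1/10*, -5:+1/6
  | [10] O move#2: -1:-1/9*, -5:-1/5
  | [9] X move#3: -1:+1/8*, -5:+1/4
  | [8] O move#4: -1:-1/7*, -5:-1/3
  | [7] X move#5: -1:+1/6*, -5:+1/2
  | [6] O move#6: -1:-1/5*, -5:-1/1
  | [5] X move#7: -1:+1/4*, -5:+1/0
  | [4] O move#8: -1:-1/3*
  | [3] X move#9: -1:+1/2*
  | [2] O move#10: -1:-1/1*
  | [1] X move#11: -1:+1/0*
  | [0] end (terminal -1, O#12); searched 11 to 11
O moving scores +1; O passing scores -1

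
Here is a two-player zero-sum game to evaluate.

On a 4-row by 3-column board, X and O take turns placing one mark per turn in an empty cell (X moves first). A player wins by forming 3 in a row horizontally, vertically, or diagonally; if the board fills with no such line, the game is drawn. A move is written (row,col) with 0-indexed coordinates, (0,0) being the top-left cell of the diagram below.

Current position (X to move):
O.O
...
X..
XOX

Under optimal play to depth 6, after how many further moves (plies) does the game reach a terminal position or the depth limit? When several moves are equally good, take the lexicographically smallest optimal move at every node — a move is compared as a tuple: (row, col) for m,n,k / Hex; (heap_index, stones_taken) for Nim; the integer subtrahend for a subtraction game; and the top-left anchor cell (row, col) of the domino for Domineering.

PV length from [O.O/.../X../XOX]: 5 plies

ply 1, X at O.O/.../X../XOX | (0,1)=+1→OXO/.../X../XOX*; (1,0)=+1→O.O/X../X../XOX; (1,1)=-1→O.O/.X./X../XOX; (1,2)=-1→O.O/..X/X../XOX; (2,1)=-1→O.O/.../XX./XOX; (2,2)=-1→O.O/.../X.X/XOX
ply 2, O at OXO/.../X../XOX | (1,0)=-1→OXO/O../X../XOX*; (1,1)=-1→OXO/.O./X../XOX; (1,2)=-1→OXO/..O/X../XOX; (2,1)=-1→OXO/.../XO./XOX; (2,2)=-1→OXO/.../X.O/XOX
ply 3, X at OXO/O../X../XOX | (1,1)=+0→OXO/OX./X../XOX; (1,2)=+1→OXO/O.X/X../XOX*; (2,1)=+1→OXO/O../XX./XOX; (2,2)=+1→OXO/O../X.X/XOX
ply 4, O at OXO/O.X/X../XOX | (1,1)=-1→OXO/OOX/X../XOX*; (2,1)=-1→OXO/O.X/XO./XOX; (2,2)=-1→OXO/O.X/X.O/XOX
ply 5, X at OXO/OOX/X../XOX | (2,1)=+1→OXO/OOX/XX./XOX*; (2,2)=+1→OXO/OOX/X.X/XOX
ply 6: OXO/OOX/XX./XOX is terminal -1 (O); from O.O/.../X../XOX depth 6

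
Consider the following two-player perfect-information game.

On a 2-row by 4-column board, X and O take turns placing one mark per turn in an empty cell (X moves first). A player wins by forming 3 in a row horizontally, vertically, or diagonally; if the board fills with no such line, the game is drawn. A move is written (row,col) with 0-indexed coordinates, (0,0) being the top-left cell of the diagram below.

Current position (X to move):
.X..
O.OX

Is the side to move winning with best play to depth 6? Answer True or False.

X winning at [.X../O.OX]: False

ply 1, X at .X../O.OX | (0,0)=-1→XX../O.OX; (0,2)=-1→.XX./O.OX; (0,3)=-1→.X.X/O.OX; (1,1)=+0→.X../OXOX*
ply 2, O at .X../OXOX | (0,0)=+0→OX../OXOX*; (0,2)=+0→.XO./OXOX; (0,3)=+0→.X.O/OXOX
ply 3, X at OX../OXOX | (0,2)=+0→OXX./OXOX*; (0,3)=+0→OX.X/OXOX
ply 4, O at OXX./OXOX | (0,3)=+0→OXXO/OXOX*
ply 5: OXXO/OXOX is terminal +0 (X); from .X../O.OX depth 6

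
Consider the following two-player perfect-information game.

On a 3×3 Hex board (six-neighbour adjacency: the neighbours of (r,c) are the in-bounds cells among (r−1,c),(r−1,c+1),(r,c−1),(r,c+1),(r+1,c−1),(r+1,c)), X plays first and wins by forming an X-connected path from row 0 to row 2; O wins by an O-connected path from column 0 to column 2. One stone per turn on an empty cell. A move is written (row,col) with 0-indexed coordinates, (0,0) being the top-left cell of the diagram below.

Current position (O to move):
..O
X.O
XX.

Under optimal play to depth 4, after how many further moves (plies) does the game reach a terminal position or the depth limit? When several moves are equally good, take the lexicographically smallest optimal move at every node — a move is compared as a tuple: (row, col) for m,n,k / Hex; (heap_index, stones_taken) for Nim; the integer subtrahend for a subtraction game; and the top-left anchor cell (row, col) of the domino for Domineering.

ply 1, O at ..O/X.O/XX. | (0,0)=-1→O.O/X.O/XX.*; (0,1)=-1→.OO/X.O/XX.; (1,1)=-1→..O/XOO/XX.; (2,2)=-1→..O/X.O/XXO
ply 2, X at O.O/X.O/XX. | (0,1)=+1→OXO/X.O/XX.*; (1,1)=-1→O.O/XXO/XX.; (2,2)=-1→O.O/X.O/XXX
ply 3: OXO/X.O/XX. is terminal -1 (O); from ..O/X.O/XX. depth 4

PV length from [..O/X.O/XX.]: 2 plies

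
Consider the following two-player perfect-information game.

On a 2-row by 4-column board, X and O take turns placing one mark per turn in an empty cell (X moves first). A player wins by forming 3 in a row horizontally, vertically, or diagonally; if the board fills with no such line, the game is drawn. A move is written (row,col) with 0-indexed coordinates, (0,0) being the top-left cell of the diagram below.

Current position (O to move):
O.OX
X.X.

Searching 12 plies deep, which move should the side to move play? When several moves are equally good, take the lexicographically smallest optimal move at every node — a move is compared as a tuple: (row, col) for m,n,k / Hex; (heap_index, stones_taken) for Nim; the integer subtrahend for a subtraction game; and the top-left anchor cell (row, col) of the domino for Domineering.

O's best at [O.OX/X.X.]: (0,1)

p1 O@[O.OX/X.X.]: (0,1)[OOOX/X.X.]+1* (1,1)[O.OX/XOX.]+0 (1,3)[O.OX/X.XO]-1
p2 X@[OOOX/X.X.] terminal -1; root [O.OX/X.X.] d12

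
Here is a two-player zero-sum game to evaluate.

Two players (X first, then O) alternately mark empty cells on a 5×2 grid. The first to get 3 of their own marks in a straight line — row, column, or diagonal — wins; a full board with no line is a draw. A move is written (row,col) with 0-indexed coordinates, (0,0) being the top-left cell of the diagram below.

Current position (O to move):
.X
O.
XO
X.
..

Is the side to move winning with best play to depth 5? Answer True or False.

O winning at [.X/O./XO/X./..]: False

p1 O@[.X/O./XO/X./..]: (0,0)[OX/O./XO/X./..]-1 (1,1)[.X/OO/XO/X./..]-1 (3,1)[.X/O./XO/XO/..]-1 (4,0)[.X/O./XO/X./O.]+0* (4,1)[.X/O./XO/X./.O]-1
p2 X@[.X/O./XO/X./O.]: (0,0)[XX/O./XO/X./O.]-1 (1,1)[.X/OX/XO/X./O.]+0* (3,1)[.X/O./XO/XX/O.]+0 (4,1)[.X/O./XO/X./OX]+0
p3 O@[.X/OX/XO/X./O.]: (0,0)[OX/OX/XO/X./O.]+0* (3,1)[.X/OX/XO/XO/O.]+0 (4,1)[.X/OX/XO/X./OO]+0
p4 X@[OX/OX/XO/X./O.]: (3,1)[OX/OX/XO/XX/O.]+0* (4,1)[OX/OX/XO/X./OX]+0
p5 O@[OX/OX/XO/XX/O.]: (4,1)[OX/OX/XO/XX/OO]+0*
p6 X@[OX/OX/XO/XX/OO] terminal +0; root [.X/O./XO/X./..] d5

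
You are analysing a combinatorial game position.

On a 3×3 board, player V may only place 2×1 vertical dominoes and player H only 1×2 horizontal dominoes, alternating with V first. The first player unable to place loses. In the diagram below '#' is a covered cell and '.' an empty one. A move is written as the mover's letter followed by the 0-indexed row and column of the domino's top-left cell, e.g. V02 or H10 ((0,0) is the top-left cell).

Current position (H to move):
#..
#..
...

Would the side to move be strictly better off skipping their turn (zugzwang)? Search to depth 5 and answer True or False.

p1 H@[#../#../...]: H01[###/#../...]-1 H11[#../###/...]+1* H20[#../#../##.]-1 H21[#../#../.##]-1
p2 V@[#../###/...] terminal -1; root [#../#../...] d5
if H skipped the turn, V would face:
~ p1 V@[#../#../...]: V01[##./##./...]+1* V02[#.#/#.#/...]+1 V11[#../##./.#.]+1 V12[#../#.#/..#]+1
~ p2 H@[##./##./...]: H20[##./##./##.]-1* H21[##./##./.##]-1
~ p3 V@[##./##./##.]: V02[###/###/##.]+1* V12[##./###/###]+1
~ p4 H@[###/###/##.] terminal -1; root [#../#../...] d5
compare (H): move=+1 vs pass=-1

zugzwang(#../#../..., H) = False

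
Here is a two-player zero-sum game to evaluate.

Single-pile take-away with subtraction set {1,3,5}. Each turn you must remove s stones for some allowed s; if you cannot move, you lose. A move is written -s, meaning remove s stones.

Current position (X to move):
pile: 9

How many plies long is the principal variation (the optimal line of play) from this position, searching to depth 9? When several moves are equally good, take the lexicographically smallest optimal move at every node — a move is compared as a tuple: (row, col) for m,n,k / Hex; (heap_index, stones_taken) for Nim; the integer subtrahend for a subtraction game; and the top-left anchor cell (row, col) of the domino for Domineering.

PV length from [9]: 9 plies

p1 X@[9]: -1[8]+1* -3[6]+1 -5[4]+1
p2 O@[8]: -1[7]-1* -3[5]-1 -5[3]-1
p3 X@[7]: -1[6]+1* -3[4]+1 -5[2]+1
p4 O@[6]: -1[5]-1* -3[3]-1 -5[1]-1
p5 X@[5]: -1[4]+1* -3[2]+1 -5[0]+1
p6 O@[4]: -1[3]-1* -3[1]-1
p7 X@[3]: -1[2]+1* -3[0]+1
p8 O@[2]: -1[1]-1*
p9 X@[1]: -1[0]+1*
p10 O@[0] terminal -1; root [9] d9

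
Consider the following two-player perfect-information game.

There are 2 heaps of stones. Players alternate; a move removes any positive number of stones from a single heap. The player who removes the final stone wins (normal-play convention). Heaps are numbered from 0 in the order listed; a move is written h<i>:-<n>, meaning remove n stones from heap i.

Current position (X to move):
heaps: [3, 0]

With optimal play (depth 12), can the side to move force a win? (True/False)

p1 X@[(3,0)]: h0:-1[(2,0)]-1 h0:-2[(1,0)]-1 h0:-3[(0,0)]+1*
p2 O@[(0,0)] terminal -1; root [(3,0)] d12

X winning at [(3,0)]: True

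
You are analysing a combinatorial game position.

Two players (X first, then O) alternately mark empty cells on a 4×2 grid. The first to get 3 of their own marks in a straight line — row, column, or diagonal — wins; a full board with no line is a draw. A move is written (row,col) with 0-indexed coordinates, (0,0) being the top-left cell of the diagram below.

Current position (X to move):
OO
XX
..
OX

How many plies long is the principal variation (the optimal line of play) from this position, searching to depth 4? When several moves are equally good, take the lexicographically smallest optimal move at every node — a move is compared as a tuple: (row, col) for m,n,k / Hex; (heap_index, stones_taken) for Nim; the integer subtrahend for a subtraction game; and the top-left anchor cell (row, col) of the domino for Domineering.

PV length from [OO/XX/../OX]: 1 ply

ply 1, X at OO/XX/../OX | (2,0)=+0→OO/XX/X./OX; (2,1)=+1→OO/XX/.X/OX*
ply 2: OO/XX/.X/OX is terminal -1 (O); from OO/XX/../OX depth 4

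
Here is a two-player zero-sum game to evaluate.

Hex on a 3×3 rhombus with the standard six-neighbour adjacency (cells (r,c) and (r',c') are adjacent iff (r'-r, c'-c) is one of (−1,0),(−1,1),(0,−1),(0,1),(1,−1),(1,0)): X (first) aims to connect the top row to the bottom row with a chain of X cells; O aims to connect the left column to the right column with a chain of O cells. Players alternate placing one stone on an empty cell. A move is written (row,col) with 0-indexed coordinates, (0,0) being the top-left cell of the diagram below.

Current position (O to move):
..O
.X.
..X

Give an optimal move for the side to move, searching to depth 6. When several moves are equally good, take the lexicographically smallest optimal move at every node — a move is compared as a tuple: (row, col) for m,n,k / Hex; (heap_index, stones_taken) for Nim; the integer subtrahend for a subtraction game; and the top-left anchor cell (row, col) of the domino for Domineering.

O's best at [..O/.X./..X]: (0,1)

p1 O@[..O/.X./..X]: (0,0)[O.O/.X./..X]-1 (0,1)[.OO/.X./..X]+1* (1,0)[..O/OX./..X]-1 (1,2)[..O/.XO/..X]-1 (2,0)[..O/.X./O.X]-1 (2,1)[..O/.X./.OX]-1
p2 X@[.OO/.X./..X]: (0,0)[XOO/.X./..X]-1* (1,0)[.OO/XX./..X]-1 (1,2)[.OO/.XX/..X]-1 (2,0)[.OO/.X./X.X]-1 (2,1)[.OO/.X./.XX]-1
p3 O@[XOO/.X./..X]: (1,0)[XOO/OX./..X]+1* (1,2)[XOO/.XO/..X]-1 (2,0)[XOO/.X./O.X]-1 (2,1)[XOO/.X./.OX]-1
p4 X@[XOO/OX./..X] terminal -1; root [..O/.X./..X] d6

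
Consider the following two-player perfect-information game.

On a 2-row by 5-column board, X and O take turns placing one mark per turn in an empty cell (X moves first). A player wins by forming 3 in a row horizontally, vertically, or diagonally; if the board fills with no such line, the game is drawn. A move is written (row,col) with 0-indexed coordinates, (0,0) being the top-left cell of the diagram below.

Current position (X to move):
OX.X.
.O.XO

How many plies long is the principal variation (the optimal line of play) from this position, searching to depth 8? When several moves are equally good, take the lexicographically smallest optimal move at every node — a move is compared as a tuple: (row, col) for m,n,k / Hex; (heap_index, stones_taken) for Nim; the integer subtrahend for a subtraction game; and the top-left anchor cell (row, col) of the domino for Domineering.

PV length from [OX.X./.O.XO]: 1 ply

ply 1, X at OX.X./.O.XO | (0,2)=+1→OXXX./.O.XO*; (0,4)=+0→OX.XX/.O.XO; (1,0)=+0→OX.X./XO.XO; (1,2)=+0→OX.X./.OXXO
ply 2: OXXX./.O.XO is terminal -1 (O); from OX.X./.O.XO depth 8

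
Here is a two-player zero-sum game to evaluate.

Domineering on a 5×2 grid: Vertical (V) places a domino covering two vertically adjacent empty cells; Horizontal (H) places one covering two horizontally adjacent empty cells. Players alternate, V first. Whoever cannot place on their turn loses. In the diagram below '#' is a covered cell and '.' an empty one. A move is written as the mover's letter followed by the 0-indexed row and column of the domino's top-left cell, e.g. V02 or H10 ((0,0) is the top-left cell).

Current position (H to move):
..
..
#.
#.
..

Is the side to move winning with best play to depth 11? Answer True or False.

[../../#./#./..] H move#1: H00:+1/##/../#./#./..*, H10:+1/../##/#./#./.., H40:-1/../../#./#./##
[##/../#./#./..] V move#2: V11:-1/##/.#/##/#./..*, V21:-1/##/../##/##/.., V31:-1/##/../#./##/.#
[##/.#/##/#./..] H move#3: H40:+1/##/.#/##/#./##*
[##/.#/##/#./##] end (terminal -1, V#4); searched ../../#./#./.. to 11

H winning at [../../#./#./..]: True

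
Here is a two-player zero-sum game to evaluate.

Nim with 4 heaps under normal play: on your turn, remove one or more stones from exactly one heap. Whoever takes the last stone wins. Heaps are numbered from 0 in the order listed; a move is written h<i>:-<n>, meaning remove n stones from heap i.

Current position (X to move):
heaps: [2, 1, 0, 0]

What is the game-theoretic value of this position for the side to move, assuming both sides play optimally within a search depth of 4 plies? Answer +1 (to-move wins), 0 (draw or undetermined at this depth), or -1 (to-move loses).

value((2,1,0,0), X) = +1

ply 1, X at (2,1,0,0) | h0:-1=+1→(1,1,0,0)*; h0:-2=-1→(0,1,0,0); h1:-1=-1→(2,0,0,0)
ply 2, O at (1,1,0,0) | h0:-1=-1→(0,1,0,0)*; h1:-1=-1→(1,0,0,0)
ply 3, X at (0,1,0,0) | h1:-1=+1→(0,0,0,0)*
ply 4: (0,0,0,0) is terminal -1 (O); from (2,1,0,0) depth 4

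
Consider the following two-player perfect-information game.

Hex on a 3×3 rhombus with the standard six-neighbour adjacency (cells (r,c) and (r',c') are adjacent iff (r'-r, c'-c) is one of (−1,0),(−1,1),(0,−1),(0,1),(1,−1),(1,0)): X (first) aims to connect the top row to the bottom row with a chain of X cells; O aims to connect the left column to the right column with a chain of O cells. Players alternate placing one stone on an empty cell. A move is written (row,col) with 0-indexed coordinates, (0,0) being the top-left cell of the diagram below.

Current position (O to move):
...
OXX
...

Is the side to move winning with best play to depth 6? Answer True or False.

p1 O@[.../OXX/...]: (0,0)[O../OXX/...]-1* (0,1)[.O./OXX/...]-1 (0,2)[..O/OXX/...]-1 (2,0)[.../OXX/O..]-1 (2,1)[.../OXX/.O.]-1 (2,2)[.../OXX/..O]-1
p2 X@[O../OXX/...]: (0,1)[OX./OXX/...]+1* (0,2)[O.X/OXX/...]+1 (2,0)[O../OXX/X..]+1 (2,1)[O../OXX/.X.]+1 (2,2)[O../OXX/..X]+1
p3 O@[OX./OXX/...]: (0,2)[OXO/OXX/...]-1* (2,0)[OX./OXX/O..]-1 (2,1)[OX./OXX/.O.]-1 (2,2)[OX./OXX/..O]-1
p4 X@[OXO/OXX/...]: (2,0)[OXO/OXX/X..]+1* (2,1)[OXO/OXX/.X.]+1 (2,2)[OXO/OXX/..X]+1
p5 O@[OXO/OXX/X..] terminal -1; root [.../OXX/...] d6

O winning at [.../OXX/...]: False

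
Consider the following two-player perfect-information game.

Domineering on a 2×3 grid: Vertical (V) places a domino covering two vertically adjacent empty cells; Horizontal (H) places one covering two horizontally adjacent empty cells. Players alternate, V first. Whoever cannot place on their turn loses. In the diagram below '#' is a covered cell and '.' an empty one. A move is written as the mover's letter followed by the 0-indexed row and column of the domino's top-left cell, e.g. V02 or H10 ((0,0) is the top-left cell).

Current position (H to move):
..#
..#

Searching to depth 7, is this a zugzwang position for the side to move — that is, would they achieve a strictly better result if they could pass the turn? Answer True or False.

zugzwang(..#/..#, H) = False

p1 H@[..#/..#]: H00[###/..#]+1* H10[..#/###]+1
p2 V@[###/..#] terminal -1; root [..#/..#] d7
suppose H passes — search the same position with V to move:
pass> p1 V@[..#/..#]: V00[#.#/#.#]+1* V01[.##/.##]+1
pass> p2 H@[#.#/#.#] terminal -1; root [..#/..#] d7
for H: play +1, pass -1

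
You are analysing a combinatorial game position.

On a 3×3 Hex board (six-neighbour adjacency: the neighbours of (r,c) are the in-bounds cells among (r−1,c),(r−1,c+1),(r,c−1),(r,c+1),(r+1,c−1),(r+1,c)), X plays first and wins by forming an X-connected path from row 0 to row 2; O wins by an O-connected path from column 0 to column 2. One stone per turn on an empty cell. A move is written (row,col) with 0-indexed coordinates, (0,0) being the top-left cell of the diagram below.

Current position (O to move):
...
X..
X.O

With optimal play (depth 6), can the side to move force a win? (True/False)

ply 1, O at .../X../X.O | (0,0)=-1→O../X../X.O*; (0,1)=-1→.O./X../X.O; (0,2)=-1→..O/X../X.O; (1,1)=-1→.../XO./X.O; (1,2)=-1→.../X.O/X.O; (2,1)=-1→.../X../XOO
ply 2, X at O../X../X.O | (0,1)=+1→OX./X../X.O*; (0,2)=+1→O.X/X../X.O; (1,1)=+1→O../XX./X.O; (1,2)=+1→O../X.X/X.O; (2,1)=+1→O../X../XXO
ply 3: OX./X../X.O is terminal -1 (O); from .../X../X.O depth 6

O winning at [.../X../X.O]: False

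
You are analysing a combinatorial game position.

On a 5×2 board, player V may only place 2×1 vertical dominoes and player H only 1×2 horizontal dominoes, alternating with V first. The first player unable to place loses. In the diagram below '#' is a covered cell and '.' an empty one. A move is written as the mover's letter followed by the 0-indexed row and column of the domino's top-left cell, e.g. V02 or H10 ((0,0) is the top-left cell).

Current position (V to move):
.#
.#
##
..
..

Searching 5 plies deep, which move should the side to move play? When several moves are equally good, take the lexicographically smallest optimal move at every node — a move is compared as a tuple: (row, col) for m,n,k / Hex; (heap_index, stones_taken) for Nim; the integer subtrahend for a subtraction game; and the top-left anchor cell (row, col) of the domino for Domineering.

ply 1, V at .#/.#/##/../.. | V00=-1→##/##/##/../..; V30=+1→.#/.#/##/#./#.*; V31=+1→.#/.#/##/.#/.#
ply 2: .#/.#/##/#./#. is terminal -1 (H); from .#/.#/##/../.. depth 5

V's best at [.#/.#/##/../..]: V30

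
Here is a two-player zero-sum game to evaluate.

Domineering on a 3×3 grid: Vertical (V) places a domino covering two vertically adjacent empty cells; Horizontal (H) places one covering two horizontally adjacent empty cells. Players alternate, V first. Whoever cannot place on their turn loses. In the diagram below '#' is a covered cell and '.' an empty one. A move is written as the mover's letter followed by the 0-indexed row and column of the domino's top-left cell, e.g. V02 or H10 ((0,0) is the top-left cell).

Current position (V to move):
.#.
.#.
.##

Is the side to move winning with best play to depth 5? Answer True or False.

V winning at [.#./.#./.##]: True

p1 V@[.#./.#./.##]: V00[##./##./.##]+1* V02[.##/.##/.##]+1 V10[.#./##./###]+1
p2 H@[##./##./.##] terminal -1; root [.#./.#./.##] d5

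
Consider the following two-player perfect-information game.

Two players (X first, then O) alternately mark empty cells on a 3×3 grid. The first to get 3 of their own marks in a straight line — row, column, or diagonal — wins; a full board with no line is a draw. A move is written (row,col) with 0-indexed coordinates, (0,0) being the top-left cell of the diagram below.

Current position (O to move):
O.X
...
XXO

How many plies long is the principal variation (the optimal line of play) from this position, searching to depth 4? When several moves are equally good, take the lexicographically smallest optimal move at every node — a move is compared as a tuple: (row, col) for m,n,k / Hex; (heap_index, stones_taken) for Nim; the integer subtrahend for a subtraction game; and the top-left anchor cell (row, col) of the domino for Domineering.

[O.X/.../XXO] O move#1: (0,1):-1/OOX/.../XXO, (1,0):-1/O.X/O../XXO, (1,1):+1/O.X/.O./XXO*, (1,2):-1/O.X/..O/XXO
[O.X/.O./XXO] end (terminal -1, X#2); searched O.X/.../XXO to 4

PV length from [O.X/.../XXO]: 1 ply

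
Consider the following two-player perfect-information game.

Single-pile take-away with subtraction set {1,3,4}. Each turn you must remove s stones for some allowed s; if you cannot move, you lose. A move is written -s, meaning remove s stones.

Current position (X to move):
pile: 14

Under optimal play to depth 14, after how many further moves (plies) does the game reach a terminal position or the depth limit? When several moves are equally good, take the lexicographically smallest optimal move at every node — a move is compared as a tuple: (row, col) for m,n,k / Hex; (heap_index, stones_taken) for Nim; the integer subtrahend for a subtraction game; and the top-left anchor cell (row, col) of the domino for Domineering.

ply 1, X at 14 | -1=-1→13*; -3=-1→11; -4=-1→10
ply 2, O at 13 | -1=-1→12; -3=-1→10; -4=+1→9*
ply 3, X at 9 | -1=-1→8*; -3=-1→6; -4=-1→5
ply 4, O at 8 | -1=+1→7*; -3=-1→5; -4=-1→4
ply 5, X at 7 | -1=-1→6*; -3=-1→4; -4=-1→3
ply 6, O at 6 | -1=-1→5; -3=-1→3; -4=+1→2*
ply 7, X at 2 | -1=-1→1*
ply 8, O at 1 | -1=+1→0*
ply 9: 0 is terminal -1 (X); from 14 depth 14

PV length from [14]: 8 plies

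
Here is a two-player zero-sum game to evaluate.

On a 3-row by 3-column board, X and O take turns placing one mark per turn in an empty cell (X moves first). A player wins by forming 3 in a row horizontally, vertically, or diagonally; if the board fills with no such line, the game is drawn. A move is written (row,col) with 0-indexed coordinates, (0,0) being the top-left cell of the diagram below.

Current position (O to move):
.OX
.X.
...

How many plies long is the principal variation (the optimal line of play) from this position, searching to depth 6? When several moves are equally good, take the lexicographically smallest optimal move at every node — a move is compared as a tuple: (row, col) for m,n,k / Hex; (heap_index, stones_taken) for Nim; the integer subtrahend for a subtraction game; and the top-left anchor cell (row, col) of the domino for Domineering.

PV length from [.OX/.X./...]: 4 plies

ply 1, O at .OX/.X./... | (0,0)=-1→OOX/.X./...*; (1,0)=-1→.OX/OX./...; (1,2)=-1→.OX/.XO/...; (2,0)=-1→.OX/.X./O..; (2,1)=-1→.OX/.X./.O.; (2,2)=-1→.OX/.X./..O
ply 2, X at OOX/.X./... | (1,0)=+1→OOX/XX./...*; (1,2)=+1→OOX/.XX/...; (2,0)=+1→OOX/.X./X..; (2,1)=+0→OOX/.X./.X.; (2,2)=+1→OOX/.X./..X
ply 3, O at OOX/XX./... | (1,2)=-1→OOX/XXO/...*; (2,0)=-1→OOX/XX./O..; (2,1)=-1→OOX/XX./.O.; (2,2)=-1→OOX/XX./..O
ply 4, X at OOX/XXO/... | (2,0)=+1→OOX/XXO/X..*; (2,1)=+0→OOX/XXO/.X.; (2,2)=+0→OOX/XXO/..X
ply 5: OOX/XXO/X.. is terminal -1 (O); from .OX/.X./... depth 6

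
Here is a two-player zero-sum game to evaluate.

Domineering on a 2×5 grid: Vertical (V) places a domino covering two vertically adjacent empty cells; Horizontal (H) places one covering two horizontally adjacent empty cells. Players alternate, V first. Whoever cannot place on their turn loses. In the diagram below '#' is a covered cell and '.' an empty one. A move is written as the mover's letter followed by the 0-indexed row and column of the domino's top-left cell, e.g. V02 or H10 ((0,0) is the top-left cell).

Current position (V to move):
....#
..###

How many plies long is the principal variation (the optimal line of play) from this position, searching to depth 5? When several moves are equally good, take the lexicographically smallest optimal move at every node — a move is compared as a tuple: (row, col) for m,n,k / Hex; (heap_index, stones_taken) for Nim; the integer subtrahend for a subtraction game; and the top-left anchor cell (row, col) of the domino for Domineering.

PV length from [....#/..###]: 3 plies

p1 V@[....#/..###]: V00[#...#/#.###]-1 V01[.#..#/.####]+1*
p2 H@[.#..#/.####]: H02[.####/.####]-1*
p3 V@[.####/.####]: V00[#####/#####]+1*
p4 H@[#####/#####] terminal -1; root [....#/..###] d5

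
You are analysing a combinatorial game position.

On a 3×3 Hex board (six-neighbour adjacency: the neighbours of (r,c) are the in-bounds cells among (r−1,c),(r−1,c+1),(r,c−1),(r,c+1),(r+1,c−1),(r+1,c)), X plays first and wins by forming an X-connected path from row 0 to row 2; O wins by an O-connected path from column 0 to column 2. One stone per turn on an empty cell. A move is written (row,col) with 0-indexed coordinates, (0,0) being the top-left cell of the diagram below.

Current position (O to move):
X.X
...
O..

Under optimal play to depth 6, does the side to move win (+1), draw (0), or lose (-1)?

value(X.X/.../O.., O) = +1

ply 1, O at X.X/.../O.. | (0,1)=-1→XOX/.../O..; (1,0)=-1→X.X/O../O..; (1,1)=-1→X.X/.O./O..; (1,2)=+1→X.X/..O/O..*; (2,1)=+1→X.X/.../OO.; (2,2)=-1→X.X/.../O.O
ply 2, X at X.X/..O/O.. | (0,1)=-1→XXX/..O/O..*; (1,0)=-1→X.X/X.O/O..; (1,1)=-1→X.X/.XO/O..; (2,1)=-1→X.X/..O/OX.; (2,2)=-1→X.X/..O/O.X
ply 3, O at XXX/..O/O.. | (1,0)=+1→XXX/O.O/O..*; (1,1)=+1→XXX/.OO/O..; (2,1)=+1→XXX/..O/OO.; (2,2)=+1→XXX/..O/O.O
ply 4, X at XXX/O.O/O.. | (1,1)=-1→XXX/OXO/O..*; (2,1)=-1→XXX/O.O/OX.; (2,2)=-1→XXX/O.O/O.X
ply 5, O at XXX/OXO/O.. | (2,1)=+1→XXX/OXO/OO.*; (2,2)=-1→XXX/OXO/O.O
ply 6: XXX/OXO/OO. is terminal -1 (X); from X.X/.../O.. depth 6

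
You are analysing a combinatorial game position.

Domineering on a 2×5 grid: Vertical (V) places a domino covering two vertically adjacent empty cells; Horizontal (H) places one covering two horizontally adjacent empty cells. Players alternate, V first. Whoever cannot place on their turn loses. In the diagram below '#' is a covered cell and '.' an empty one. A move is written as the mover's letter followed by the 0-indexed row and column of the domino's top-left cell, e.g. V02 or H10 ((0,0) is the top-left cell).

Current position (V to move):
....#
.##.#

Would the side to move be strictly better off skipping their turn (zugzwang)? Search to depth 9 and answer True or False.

[....#/.##.#] V move#1: V00:-1/#...#/###.#*, V03:-1/...##/.####
[#...#/###.#] H move#2: H01:-1/###.#/###.#, H02:+1/#.###/###.#*
[#.###/###.#] end (terminal -1, V#3); searched ....#/.##.# to 9
if V skipped the turn, H would face:
~ [....#/.##.#] H move#1: H00:-1/##..#/.##.#*, H01:-1/.##.#/.##.#, H02:-1/..###/.##.#
~ [##..#/.##.#] V move#2: V03:+1/##.##/.####*
~ [##.##/.####] end (terminal -1, H#3); searched ....#/.##.# to 9
compare (V): move=-1 vs pass=+1

zugzwang(....#/.##.#, V) = True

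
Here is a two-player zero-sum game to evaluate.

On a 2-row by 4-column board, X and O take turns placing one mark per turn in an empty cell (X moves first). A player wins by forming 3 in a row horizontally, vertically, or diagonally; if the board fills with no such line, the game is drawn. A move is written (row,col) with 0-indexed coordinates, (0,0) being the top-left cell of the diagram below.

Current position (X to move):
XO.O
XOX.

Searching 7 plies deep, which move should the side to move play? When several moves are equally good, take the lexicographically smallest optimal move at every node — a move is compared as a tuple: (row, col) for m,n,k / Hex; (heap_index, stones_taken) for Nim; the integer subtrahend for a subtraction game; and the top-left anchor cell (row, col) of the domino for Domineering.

X's best at [XO.O/XOX.]: (0,2)

ply 1, X at XO.O/XOX. | (0,2)=+0→XOXO/XOX.*; (1,3)=-1→XO.O/XOXX
ply 2, O at XOXO/XOX. | (1,3)=+0→XOXO/XOXO*
ply 3: XOXO/XOXO is terminal +0 (X); from XO.O/XOX. depth 7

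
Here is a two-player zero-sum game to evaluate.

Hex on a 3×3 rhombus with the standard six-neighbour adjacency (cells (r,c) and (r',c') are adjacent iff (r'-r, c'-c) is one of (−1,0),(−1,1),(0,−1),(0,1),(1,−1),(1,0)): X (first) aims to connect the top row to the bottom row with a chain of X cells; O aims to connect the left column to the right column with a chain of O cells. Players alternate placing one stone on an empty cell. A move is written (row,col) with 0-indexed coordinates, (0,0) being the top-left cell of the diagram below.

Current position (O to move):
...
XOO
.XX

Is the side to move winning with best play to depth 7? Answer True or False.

O winning at [.../XOO/.XX]: True

[.../XOO/.XX] O move#1: (0,0):+1/O../XOO/.XX*, (0,1):+1/.O./XOO/.XX, (0,2):-1/..O/XOO/.XX, (2,0):+1/.../XOO/OXX
[O../XOO/.XX] X move#2: (0,1):-1/OX./XOO/.XX*, (0,2):-1/O.X/XOO/.XX, (2,0):-1/O../XOO/XXX
[OX./XOO/.XX] O move#3: (0,2):-1/OXO/XOO/.XX, (2,0):+1/OX./XOO/OXX*
[OX./XOO/OXX] end (terminal -1, X#4); searched .../XOO/.XX to 7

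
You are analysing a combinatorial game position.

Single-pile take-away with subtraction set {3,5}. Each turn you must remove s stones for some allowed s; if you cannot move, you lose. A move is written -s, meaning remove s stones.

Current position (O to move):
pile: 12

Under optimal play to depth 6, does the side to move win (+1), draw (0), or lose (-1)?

[12] O move#1: -3:+1/9*, -5:-1/7
[9] X move#2: -3:-1/6*, -5:-1/4
[6] O move#3: -3:-1/3, -5:+1/1*
[1] end (terminal -1, X#4); searched 12 to 6

value(12, O) = +1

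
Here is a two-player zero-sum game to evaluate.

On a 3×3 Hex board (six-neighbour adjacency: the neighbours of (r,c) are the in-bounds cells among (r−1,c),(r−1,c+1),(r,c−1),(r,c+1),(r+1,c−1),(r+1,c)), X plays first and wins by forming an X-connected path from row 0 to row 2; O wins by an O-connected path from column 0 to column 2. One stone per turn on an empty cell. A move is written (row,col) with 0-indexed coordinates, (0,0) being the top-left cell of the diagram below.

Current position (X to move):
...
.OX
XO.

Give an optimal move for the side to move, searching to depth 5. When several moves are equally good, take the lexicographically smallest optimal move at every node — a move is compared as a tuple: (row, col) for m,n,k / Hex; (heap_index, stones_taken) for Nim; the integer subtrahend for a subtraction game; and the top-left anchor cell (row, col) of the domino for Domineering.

p1 X@[.../.OX/XO.]: (0,0)[X../.OX/XO.]-1 (0,1)[.X./.OX/XO.]-1 (0,2)[..X/.OX/XO.]+1* (1,0)[.../XOX/XO.]+1 (2,2)[.../.OX/XOX]+1
p2 O@[..X/.OX/XO.]: (0,0)[O.X/.OX/XO.]-1* (0,1)[.OX/.OX/XO.]-1 (1,0)[..X/OOX/XO.]-1 (2,2)[..X/.OX/XOO]-1
p3 X@[O.X/.OX/XO.]: (0,1)[OXX/.OX/XO.]+1* (1,0)[O.X/XOX/XO.]+1 (2,2)[O.X/.OX/XOX]+1
p4 O@[OXX/.OX/XO.]: (1,0)[OXX/OOX/XO.]-1* (2,2)[OXX/.OX/XOO]-1
p5 X@[OXX/OOX/XO.]: (2,2)[OXX/OOX/XOX]+1*
p6 O@[OXX/OOX/XOX] terminal -1; root [.../.OX/XO.] d5

X's best at [.../.OX/XO.]: (0,2)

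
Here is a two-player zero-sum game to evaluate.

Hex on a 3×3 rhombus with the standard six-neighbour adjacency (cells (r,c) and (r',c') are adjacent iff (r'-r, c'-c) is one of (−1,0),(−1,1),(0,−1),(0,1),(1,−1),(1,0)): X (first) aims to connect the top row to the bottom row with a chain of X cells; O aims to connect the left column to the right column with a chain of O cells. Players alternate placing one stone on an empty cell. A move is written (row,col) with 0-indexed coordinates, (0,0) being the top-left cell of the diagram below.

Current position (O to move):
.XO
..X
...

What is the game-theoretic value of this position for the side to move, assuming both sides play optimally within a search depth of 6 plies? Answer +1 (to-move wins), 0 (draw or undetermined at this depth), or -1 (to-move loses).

p1 O@[.XO/..X/...]: (0,0)[OXO/..X/...]-1 (1,0)[.XO/O.X/...]-1 (1,1)[.XO/.OX/...]+1* (2,0)[.XO/..X/O..]-1 (2,1)[.XO/..X/.O.]-1 (2,2)[.XO/..X/..O]-1
p2 X@[.XO/.OX/...]: (0,0)[XXO/.OX/...]-1* (1,0)[.XO/XOX/...]-1 (2,0)[.XO/.OX/X..]-1 (2,1)[.XO/.OX/.X.]-1 (2,2)[.XO/.OX/..X]-1
p3 O@[XXO/.OX/...]: (1,0)[XXO/OOX/...]+1* (2,0)[XXO/.OX/O..]+1 (2,1)[XXO/.OX/.O.]+1 (2,2)[XXO/.OX/..O]+1
p4 X@[XXO/OOX/...] terminal -1; root [.XO/..X/...] d6

value(.XO/..X/..., O) = +1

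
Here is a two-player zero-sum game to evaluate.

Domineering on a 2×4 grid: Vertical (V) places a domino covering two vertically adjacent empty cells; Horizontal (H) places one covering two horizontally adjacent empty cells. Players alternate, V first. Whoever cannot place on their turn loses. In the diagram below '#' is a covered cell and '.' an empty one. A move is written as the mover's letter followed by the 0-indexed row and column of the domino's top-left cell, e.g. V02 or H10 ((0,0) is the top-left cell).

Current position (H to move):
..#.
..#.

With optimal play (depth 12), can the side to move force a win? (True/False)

H winning at [..#./..#.]: True

p1 H@[..#./..#.]: H00[###./..#.]+1* H10[..#./###.]+1
p2 V@[###./..#.]: V03[####/..##]-1*
p3 H@[####/..##]: H10[####/####]+1*
p4 V@[####/####] terminal -1; root [..#./..#.] d12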